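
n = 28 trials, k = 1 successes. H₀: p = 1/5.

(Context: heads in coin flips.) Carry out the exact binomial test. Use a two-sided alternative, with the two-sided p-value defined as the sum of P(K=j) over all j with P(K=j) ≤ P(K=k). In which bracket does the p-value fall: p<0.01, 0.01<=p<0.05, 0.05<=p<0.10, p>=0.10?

Exact binomial: n=28, k=1, p₀=1/5=0.2000
P(X=j) = C(n,j)·p₀^j·(1−p₀)^(n−j); p = Σ P(X=j) over j with P(X=j) ≤ P(X=1)
p-value (two-sided) = 0.03034
→ bracket: 0.01<=p<0.05

p-value bracket: 0.01<=p<0.05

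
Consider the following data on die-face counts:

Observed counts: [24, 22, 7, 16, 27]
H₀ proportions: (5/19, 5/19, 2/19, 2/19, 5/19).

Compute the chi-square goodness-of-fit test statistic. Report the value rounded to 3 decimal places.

test statistic = 4.997

n = 96; E_i = n·p_i = [25.26, 25.26, 10.11, 10.11, 25.26]
χ² = (24−25.26)²/25.26 + (22−25.26)²/25.26 + (7−10.11)²/10.11 + (16−10.11)²/10.11 + (27−25.26)²/25.26 = 4.9969
df = 4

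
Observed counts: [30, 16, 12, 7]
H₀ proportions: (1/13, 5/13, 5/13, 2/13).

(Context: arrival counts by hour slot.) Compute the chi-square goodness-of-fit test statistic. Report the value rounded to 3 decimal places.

n = 65; E_i = n·p_i = [5.00, 25.00, 25.00, 10.00]
χ² = (30−5.00)²/5.00 + (16−25.00)²/25.00 + (12−25.00)²/25.00 + (7−10.00)²/10.00 = 135.9000
df = 3

test statistic = 135.900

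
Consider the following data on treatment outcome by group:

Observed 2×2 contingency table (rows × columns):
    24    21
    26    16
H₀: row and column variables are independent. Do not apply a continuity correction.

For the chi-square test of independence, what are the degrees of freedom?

df = (r−1)(c−1) = (2−1)·(2−1) = 1

degrees of freedom = 1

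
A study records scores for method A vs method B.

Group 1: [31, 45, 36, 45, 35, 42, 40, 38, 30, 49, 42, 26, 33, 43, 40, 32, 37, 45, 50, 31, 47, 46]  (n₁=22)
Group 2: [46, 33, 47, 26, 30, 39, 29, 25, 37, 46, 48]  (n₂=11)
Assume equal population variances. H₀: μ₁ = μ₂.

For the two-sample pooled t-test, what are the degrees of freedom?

degrees of freedom = 31

df = n₁ + n₂ − 2 = 22 + 11 − 2 = 31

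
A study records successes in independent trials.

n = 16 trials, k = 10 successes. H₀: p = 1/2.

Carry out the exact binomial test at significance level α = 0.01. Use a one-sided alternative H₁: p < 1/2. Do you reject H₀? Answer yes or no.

reject H₀: no

Exact binomial: n=16, k=10, p₀=1/2=0.5000
P(X≤10) from Σ C(n,i)·p₀^i·(1−p₀)^(n−i)
p-value (one-sided, H₁ less) = 0.89494
At α=0.01: p ≥ α → fail to reject H₀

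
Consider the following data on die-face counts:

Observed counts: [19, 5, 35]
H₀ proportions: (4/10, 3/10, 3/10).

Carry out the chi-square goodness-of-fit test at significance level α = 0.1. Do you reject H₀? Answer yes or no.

reject H₀: yes

n = 59; E_i = n·p_i = [23.60, 17.70, 17.70]
χ² = (19−23.60)²/23.60 + (5−17.70)²/17.70 + (35−17.70)²/17.70 = 26.9181
df = 2
p-value (upper-tail) = 0.00000
At α=0.1: p < α → reject H₀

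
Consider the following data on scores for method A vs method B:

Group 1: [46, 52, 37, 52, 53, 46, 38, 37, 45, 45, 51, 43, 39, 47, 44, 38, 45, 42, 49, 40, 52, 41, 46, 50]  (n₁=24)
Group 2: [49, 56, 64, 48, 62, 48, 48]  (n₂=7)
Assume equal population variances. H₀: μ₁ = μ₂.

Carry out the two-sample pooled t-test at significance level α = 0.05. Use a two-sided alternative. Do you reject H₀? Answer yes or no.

reject H₀: yes

x̄₁=44.917, s₁=5.158, n₁=24
x̄₂=53.571, s₂=7.068, n₂=7
s_p² = [23·5.158² + 6·7.068²]/29 = 31.4327
SE = √(s_p²·(1/24+1/7)) = 2.4083
t = (44.917−53.571)/2.4083 = -3.5937
df = 29
p-value (two-sided) = 0.00119
At α=0.05: p < α → reject H₀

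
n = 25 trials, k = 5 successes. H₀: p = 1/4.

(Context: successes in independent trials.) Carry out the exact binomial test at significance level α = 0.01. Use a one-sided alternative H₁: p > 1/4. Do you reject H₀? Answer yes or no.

reject H₀: no

Exact binomial: n=25, k=5, p₀=1/4=0.2500
P(X≥5) from Σ C(n,i)·p₀^i·(1−p₀)^(n−i)
p-value (one-sided, H₁ greater) = 0.78626
At α=0.01: p ≥ α → fail to reject H₀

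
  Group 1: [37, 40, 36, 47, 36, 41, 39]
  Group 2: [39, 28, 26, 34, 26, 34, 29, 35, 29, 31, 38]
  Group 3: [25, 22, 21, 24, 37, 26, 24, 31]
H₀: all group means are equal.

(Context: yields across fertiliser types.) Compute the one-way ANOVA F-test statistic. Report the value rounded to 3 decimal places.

Group means [39.43, 31.73, 26.25], grand mean 32.115
SSB = Σnᵢ(x̄ᵢ−x̄)² = 651.258; SSW = ΣΣ(x−x̄ᵢ)² = 493.396
MSB = 651.258/2 = 325.6289; MSW = 493.396/23 = 21.4520
F = MSB/MSW = 15.1794
df = (2, 23)

test statistic = 15.179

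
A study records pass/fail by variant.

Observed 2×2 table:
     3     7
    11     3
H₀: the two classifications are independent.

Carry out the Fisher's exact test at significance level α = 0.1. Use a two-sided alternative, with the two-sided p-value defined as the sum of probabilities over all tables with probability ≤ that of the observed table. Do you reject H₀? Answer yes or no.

Margins: r₁=10, r₂=14, c₁=14, c₂=10, n=24
p_obs = C(10,3)·C(14,11)/C(24,14); sum pmf over tables with pmf ≤ p_obs
p-value (two-sided) = 0.03515
At α=0.1: p < α → reject H₀

reject H₀: yes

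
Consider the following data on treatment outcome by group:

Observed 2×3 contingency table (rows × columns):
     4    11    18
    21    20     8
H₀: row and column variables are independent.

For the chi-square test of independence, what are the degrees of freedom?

df = (r−1)(c−1) = (2−1)·(3−1) = 2

degrees of freedom = 2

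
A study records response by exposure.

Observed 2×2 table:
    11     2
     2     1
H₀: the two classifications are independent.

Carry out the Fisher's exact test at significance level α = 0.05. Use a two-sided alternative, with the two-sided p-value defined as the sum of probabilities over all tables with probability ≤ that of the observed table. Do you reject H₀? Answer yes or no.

reject H₀: no

Margins: r₁=13, r₂=3, c₁=13, c₂=3, n=16
p_obs = C(13,11)·C(3,2)/C(16,13); sum pmf over tables with pmf ≤ p_obs
p-value (two-sided) = 0.48929
At α=0.05: p ≥ α → fail to reject H₀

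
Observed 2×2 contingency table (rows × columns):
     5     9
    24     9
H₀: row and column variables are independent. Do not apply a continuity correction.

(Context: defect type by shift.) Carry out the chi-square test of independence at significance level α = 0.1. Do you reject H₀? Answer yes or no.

Row totals [14, 33], col totals [29, 18], n=47
χ² = (5−8.64)²/8.64 + (9−5.36)²/5.36 + (24−20.36)²/20.36 + (9−12.64)²/12.64 = 5.6987
df = 1
p-value (upper-tail) = 0.01698
At α=0.1: p < α → reject H₀

reject H₀: yes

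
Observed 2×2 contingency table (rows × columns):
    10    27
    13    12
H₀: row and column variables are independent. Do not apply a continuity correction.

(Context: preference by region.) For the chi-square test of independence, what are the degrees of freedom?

df = (r−1)(c−1) = (2−1)·(2−1) = 1

degrees of freedom = 1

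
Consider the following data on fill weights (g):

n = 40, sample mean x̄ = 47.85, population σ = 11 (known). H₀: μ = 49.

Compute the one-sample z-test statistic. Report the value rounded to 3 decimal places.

SE = σ/√n = 11/√40 = 1.7393
z = (x̄−μ₀)/SE = (47.85−49)/1.7393 = -0.6612

test statistic = -0.661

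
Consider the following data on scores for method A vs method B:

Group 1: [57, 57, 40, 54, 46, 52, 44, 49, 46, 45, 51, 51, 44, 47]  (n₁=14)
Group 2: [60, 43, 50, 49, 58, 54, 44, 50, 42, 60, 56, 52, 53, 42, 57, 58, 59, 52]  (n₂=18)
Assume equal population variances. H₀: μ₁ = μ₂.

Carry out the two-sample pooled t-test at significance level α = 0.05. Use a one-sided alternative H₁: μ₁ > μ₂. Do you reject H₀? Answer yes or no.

reject H₀: no

x̄₁=48.786, s₁=5.102, n₁=14
x̄₂=52.167, s₂=6.214, n₂=18
s_p² = [13·5.102² + 17·6.214²]/30 = 33.1619
SE = √(s_p²·(1/14+1/18)) = 2.0521
t = (48.786−52.167)/2.0521 = -1.6476
df = 30
p-value (one-sided, H₁ greater) = 0.94506
At α=0.05: p ≥ α → fail to reject H₀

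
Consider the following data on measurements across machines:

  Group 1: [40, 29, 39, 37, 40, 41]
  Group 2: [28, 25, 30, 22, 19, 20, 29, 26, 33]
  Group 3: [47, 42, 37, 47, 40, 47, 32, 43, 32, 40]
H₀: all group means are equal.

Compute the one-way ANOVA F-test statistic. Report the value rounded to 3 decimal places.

Group means [37.67, 25.78, 40.70], grand mean 34.600
SSB = Σnᵢ(x̄ᵢ−x̄)² = 1129.011; SSW = ΣΣ(x−x̄ᵢ)² = 570.989
MSB = 1129.011/2 = 564.5056; MSW = 570.989/22 = 25.9540
F = MSB/MSW = 21.7502
df = (2, 22)

test statistic = 21.750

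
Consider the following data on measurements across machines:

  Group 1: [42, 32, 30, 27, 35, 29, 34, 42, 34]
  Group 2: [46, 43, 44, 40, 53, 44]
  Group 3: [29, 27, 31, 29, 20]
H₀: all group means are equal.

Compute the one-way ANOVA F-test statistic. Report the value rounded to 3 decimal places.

test statistic = 19.732

Group means [33.89, 45.00, 27.20], grand mean 35.550
SSB = Σnᵢ(x̄ᵢ−x̄)² = 909.261; SSW = ΣΣ(x−x̄ᵢ)² = 391.689
MSB = 909.261/2 = 454.6306; MSW = 391.689/17 = 23.0405
F = MSB/MSW = 19.7318
df = (2, 17)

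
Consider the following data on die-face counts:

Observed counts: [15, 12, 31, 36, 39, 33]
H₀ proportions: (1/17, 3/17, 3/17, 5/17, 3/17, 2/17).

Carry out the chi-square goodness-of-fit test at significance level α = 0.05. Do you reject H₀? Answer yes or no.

reject H₀: yes

n = 166; E_i = n·p_i = [9.76, 29.29, 29.29, 48.82, 29.29, 19.53]
χ² = (15−9.76)²/9.76 + (12−29.29)²/29.29 + (31−29.29)²/29.29 + (36−48.82)²/48.82 + (39−29.29)²/29.29 + (33−19.53)²/19.53 = 28.9914
df = 5
p-value (upper-tail) = 0.00002
At α=0.05: p < α → reject H₀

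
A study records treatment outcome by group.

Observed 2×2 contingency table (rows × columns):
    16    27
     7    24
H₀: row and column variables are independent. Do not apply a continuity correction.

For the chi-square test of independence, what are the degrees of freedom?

df = (r−1)(c−1) = (2−1)·(2−1) = 1

degrees of freedom = 1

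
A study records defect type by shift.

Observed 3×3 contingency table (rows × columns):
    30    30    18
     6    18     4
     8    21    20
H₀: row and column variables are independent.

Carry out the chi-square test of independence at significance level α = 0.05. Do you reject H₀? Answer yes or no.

Row totals [78, 28, 49], col totals [44, 69, 42], n=155
χ² = (30−22.14)²/22.14 + (30−34.72)²/34.72 + (18−21.14)²/21.14 + (6−7.95)²/7.95 + (18−12.46)²/12.46 + (4−7.59)²/7.59 + (8−13.91)²/13.91 + (21−21.81)²/21.81 + (20−13.28)²/13.28 = 14.4729
df = 4
p-value (upper-tail) = 0.00593
At α=0.05: p < α → reject H₀

reject H₀: yes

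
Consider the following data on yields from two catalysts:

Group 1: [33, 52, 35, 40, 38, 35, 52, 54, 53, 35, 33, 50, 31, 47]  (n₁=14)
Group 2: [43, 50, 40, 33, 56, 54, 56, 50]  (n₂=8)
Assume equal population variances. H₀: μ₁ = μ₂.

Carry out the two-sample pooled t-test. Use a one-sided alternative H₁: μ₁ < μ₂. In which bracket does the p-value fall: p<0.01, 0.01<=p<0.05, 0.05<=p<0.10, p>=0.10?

x̄₁=42.000, s₁=8.788, n₁=14
x̄₂=47.750, s₂=8.328, n₂=8
s_p² = [13·8.788² + 7·8.328²]/20 = 74.4750
SE = √(s_p²·(1/14+1/8)) = 3.8248
t = (42.000−47.750)/3.8248 = -1.5034
df = 20
p-value (one-sided, H₁ less) = 0.07419
→ bracket: 0.05<=p<0.10

p-value bracket: 0.05<=p<0.10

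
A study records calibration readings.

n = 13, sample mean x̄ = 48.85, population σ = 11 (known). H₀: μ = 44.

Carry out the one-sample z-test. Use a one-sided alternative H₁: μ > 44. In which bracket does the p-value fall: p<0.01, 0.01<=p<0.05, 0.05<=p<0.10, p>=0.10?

p-value bracket: 0.05<=p<0.10

SE = σ/√n = 11/√13 = 3.0509
z = (x̄−μ₀)/SE = (48.85−44)/3.0509 = 1.5897
p-value (one-sided, H₁ greater) = 0.05595
→ bracket: 0.05<=p<0.10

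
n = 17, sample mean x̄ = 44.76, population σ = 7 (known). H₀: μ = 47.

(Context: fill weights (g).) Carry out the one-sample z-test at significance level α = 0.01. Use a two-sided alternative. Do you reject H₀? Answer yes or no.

SE = σ/√n = 7/√17 = 1.6977
z = (x̄−μ₀)/SE = (44.76−47)/1.6977 = -1.3194
p-value (two-sided) = 0.18704
At α=0.01: p ≥ α → fail to reject H₀

reject H₀: no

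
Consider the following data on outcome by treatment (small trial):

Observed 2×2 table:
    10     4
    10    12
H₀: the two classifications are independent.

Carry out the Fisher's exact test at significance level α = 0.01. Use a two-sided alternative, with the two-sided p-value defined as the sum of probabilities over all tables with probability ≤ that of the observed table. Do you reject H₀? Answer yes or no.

Margins: r₁=14, r₂=22, c₁=20, c₂=16, n=36
p_obs = C(14,10)·C(22,10)/C(36,20); sum pmf over tables with pmf ≤ p_obs
p-value (two-sided) = 0.17602
At α=0.01: p ≥ α → fail to reject H₀

reject H₀: no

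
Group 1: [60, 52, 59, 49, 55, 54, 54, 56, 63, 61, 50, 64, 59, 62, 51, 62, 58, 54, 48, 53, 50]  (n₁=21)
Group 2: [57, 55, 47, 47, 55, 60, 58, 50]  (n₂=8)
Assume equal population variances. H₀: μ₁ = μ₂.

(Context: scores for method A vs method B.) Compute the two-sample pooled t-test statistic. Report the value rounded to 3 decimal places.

x̄₁=55.905, s₁=4.979, n₁=21
x̄₂=53.625, s₂=5.012, n₂=8
s_p² = [20·4.979² + 7·5.012²]/27 = 24.8772
SE = √(s_p²·(1/21+1/8)) = 2.0723
t = (55.905−53.625)/2.0723 = 1.1001
df = 27

test statistic = 1.100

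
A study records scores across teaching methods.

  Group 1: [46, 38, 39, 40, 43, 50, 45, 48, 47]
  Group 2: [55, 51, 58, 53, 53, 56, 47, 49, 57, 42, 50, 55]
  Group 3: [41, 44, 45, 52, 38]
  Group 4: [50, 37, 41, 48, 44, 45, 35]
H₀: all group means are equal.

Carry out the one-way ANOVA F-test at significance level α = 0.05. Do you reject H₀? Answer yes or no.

Group means [44.00, 52.17, 44.00, 42.86], grand mean 46.727
SSB = Σnᵢ(x̄ᵢ−x̄)² = 564.022; SSW = ΣΣ(x−x̄ᵢ)² = 672.524
MSB = 564.022/3 = 188.0072; MSW = 672.524/29 = 23.1905
F = MSB/MSW = 8.1071
df = (3, 29)
p-value (upper-tail) = 0.00045
At α=0.05: p < α → reject H₀

reject H₀: yes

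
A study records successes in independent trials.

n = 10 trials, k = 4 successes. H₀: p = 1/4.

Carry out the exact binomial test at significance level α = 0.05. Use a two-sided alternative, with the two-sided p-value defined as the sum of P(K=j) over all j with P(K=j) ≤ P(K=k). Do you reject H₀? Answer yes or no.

reject H₀: no

Exact binomial: n=10, k=4, p₀=1/4=0.2500
P(X=j) = C(n,j)·p₀^j·(1−p₀)^(n−j); p = Σ P(X=j) over j with P(X=j) ≤ P(X=4)
p-value (two-sided) = 0.28044
At α=0.05: p ≥ α → fail to reject H₀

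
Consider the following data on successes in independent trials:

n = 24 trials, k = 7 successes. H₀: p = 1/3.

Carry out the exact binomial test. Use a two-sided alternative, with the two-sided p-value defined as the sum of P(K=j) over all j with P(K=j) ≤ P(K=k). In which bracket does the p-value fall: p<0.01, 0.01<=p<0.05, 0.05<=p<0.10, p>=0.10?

p-value bracket: p>=0.10

Exact binomial: n=24, k=7, p₀=1/3=0.3333
P(X=j) = C(n,j)·p₀^j·(1−p₀)^(n−j); p = Σ P(X=j) over j with P(X=j) ≤ P(X=7)
p-value (two-sided) = 0.82934
→ bracket: p>=0.10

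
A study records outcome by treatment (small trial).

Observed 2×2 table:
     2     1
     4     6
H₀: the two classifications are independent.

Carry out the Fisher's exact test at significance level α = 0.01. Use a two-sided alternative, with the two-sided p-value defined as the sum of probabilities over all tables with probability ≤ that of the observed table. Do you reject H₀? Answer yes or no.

Margins: r₁=3, r₂=10, c₁=6, c₂=7, n=13
p_obs = C(3,2)·C(10,4)/C(13,6); sum pmf over tables with pmf ≤ p_obs
p-value (two-sided) = 0.55944
At α=0.01: p ≥ α → fail to reject H₀

reject H₀: no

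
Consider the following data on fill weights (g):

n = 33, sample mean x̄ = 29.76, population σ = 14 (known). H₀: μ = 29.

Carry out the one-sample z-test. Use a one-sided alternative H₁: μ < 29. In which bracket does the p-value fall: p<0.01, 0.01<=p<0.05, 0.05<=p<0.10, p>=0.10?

p-value bracket: p>=0.10

SE = σ/√n = 14/√33 = 2.4371
z = (x̄−μ₀)/SE = (29.76−29)/2.4371 = 0.3118
p-value (one-sided, H₁ less) = 0.62242
→ bracket: p>=0.10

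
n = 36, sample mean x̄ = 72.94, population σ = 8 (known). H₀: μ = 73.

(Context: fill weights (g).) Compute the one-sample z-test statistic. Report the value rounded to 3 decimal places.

test statistic = -0.045

SE = σ/√n = 8/√36 = 1.3333
z = (x̄−μ₀)/SE = (72.94−73)/1.3333 = -0.0450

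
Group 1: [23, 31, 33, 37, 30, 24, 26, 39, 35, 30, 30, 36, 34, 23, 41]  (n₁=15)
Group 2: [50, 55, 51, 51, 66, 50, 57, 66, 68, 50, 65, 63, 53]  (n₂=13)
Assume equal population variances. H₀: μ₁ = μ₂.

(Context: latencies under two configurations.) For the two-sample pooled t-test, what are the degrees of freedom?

degrees of freedom = 26

df = n₁ + n₂ − 2 = 15 + 13 − 2 = 26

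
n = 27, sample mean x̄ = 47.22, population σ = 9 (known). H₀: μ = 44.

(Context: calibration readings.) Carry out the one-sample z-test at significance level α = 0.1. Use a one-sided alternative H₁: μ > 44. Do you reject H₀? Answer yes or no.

SE = σ/√n = 9/√27 = 1.7321
z = (x̄−μ₀)/SE = (47.22−44)/1.7321 = 1.8591
p-value (one-sided, H₁ greater) = 0.03151
At α=0.1: p < α → reject H₀

reject H₀: yes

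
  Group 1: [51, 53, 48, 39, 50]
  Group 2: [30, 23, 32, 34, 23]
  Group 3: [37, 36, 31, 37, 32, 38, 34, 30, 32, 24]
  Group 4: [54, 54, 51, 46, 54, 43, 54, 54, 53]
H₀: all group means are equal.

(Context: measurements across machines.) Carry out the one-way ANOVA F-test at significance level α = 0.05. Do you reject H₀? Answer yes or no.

Group means [48.20, 28.40, 33.10, 51.44], grand mean 40.586
SSB = Σnᵢ(x̄ᵢ−x̄)² = 2653.912; SSW = ΣΣ(x−x̄ᵢ)² = 523.122
MSB = 2653.912/3 = 884.6374; MSW = 523.122/25 = 20.9249
F = MSB/MSW = 42.2768
df = (3, 25)
p-value (upper-tail) = 0.00000
At α=0.05: p < α → reject H₀

reject H₀: yes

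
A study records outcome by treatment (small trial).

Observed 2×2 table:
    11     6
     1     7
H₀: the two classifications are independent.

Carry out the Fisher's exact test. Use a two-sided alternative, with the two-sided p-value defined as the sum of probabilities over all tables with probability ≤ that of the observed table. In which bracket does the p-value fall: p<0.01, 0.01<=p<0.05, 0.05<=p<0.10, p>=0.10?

Margins: r₁=17, r₂=8, c₁=12, c₂=13, n=25
p_obs = C(17,11)·C(8,1)/C(25,12); sum pmf over tables with pmf ≤ p_obs
p-value (two-sided) = 0.03021
→ bracket: 0.01<=p<0.05

p-value bracket: 0.01<=p<0.05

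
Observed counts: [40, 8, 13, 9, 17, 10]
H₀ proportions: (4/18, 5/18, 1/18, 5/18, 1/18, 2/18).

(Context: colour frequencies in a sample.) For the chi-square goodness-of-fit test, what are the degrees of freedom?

degrees of freedom = 5

df = k − 1 = 6 − 1 = 5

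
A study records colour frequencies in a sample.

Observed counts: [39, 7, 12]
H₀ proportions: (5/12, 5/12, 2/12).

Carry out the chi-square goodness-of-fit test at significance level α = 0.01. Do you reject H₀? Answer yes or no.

n = 58; E_i = n·p_i = [24.17, 24.17, 9.67]
χ² = (39−24.17)²/24.17 + (7−24.17)²/24.17 + (12−9.67)²/9.67 = 21.8621
df = 2
p-value (upper-tail) = 0.00002
At α=0.01: p < α → reject H₀

reject H₀: yes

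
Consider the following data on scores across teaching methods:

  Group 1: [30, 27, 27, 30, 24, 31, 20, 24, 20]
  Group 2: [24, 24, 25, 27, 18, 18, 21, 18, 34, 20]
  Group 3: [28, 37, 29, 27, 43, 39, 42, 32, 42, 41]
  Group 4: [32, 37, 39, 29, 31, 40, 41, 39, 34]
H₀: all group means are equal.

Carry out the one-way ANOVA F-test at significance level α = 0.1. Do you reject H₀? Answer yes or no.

Group means [25.89, 22.90, 36.00, 35.78], grand mean 30.105
SSB = Σnᵢ(x̄ᵢ−x̄)² = 1316.235; SSW = ΣΣ(x−x̄ᵢ)² = 889.344
MSB = 1316.235/3 = 438.7448; MSW = 889.344/34 = 26.1572
F = MSB/MSW = 16.7734
df = (3, 34)
p-value (upper-tail) = 0.00000
At α=0.1: p < α → reject H₀

reject H₀: yes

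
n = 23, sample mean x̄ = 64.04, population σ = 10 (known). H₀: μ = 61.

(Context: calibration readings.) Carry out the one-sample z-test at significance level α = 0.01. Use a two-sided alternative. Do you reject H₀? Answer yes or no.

SE = σ/√n = 10/√23 = 2.0851
z = (x̄−μ₀)/SE = (64.04−61)/2.0851 = 1.4579
p-value (two-sided) = 0.14486
At α=0.01: p ≥ α → fail to reject H₀

reject H₀: no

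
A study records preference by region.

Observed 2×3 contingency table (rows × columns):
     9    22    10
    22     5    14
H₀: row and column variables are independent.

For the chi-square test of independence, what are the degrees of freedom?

df = (r−1)(c−1) = (2−1)·(3−1) = 2

degrees of freedom = 2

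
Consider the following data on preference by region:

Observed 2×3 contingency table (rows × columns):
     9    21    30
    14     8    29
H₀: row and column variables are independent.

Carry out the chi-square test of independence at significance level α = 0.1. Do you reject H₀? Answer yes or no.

Row totals [60, 51], col totals [23, 29, 59], n=111
χ² = (9−12.43)²/12.43 + (21−15.68)²/15.68 + (30−31.89)²/31.89 + (14−10.57)²/10.57 + (8−13.32)²/13.32 + (29−27.11)²/27.11 = 6.2428
df = 2
p-value (upper-tail) = 0.04410
At α=0.1: p < α → reject H₀

reject H₀: yes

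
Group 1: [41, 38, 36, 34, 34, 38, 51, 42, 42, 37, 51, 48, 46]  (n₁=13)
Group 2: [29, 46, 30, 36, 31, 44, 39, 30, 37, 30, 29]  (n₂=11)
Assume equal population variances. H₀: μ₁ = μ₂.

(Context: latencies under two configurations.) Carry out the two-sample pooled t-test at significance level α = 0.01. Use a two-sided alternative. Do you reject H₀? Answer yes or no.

reject H₀: no

x̄₁=41.385, s₁=5.994, n₁=13
x̄₂=34.636, s₂=6.201, n₂=11
s_p² = [12·5.994² + 10·6.201²]/22 = 37.0737
SE = √(s_p²·(1/13+1/11)) = 2.4944
t = (41.385−34.636)/2.4944 = 2.7053
df = 22
p-value (two-sided) = 0.01292
At α=0.01: p ≥ α → fail to reject H₀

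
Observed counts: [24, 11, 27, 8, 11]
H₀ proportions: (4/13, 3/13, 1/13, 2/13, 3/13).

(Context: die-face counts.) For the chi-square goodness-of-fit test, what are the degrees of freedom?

df = k − 1 = 5 − 1 = 4

degrees of freedom = 4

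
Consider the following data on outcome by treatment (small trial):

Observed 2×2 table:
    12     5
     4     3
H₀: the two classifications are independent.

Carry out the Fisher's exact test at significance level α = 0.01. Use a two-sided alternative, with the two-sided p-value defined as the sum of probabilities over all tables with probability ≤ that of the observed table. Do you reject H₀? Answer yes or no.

reject H₀: no

Margins: r₁=17, r₂=7, c₁=16, c₂=8, n=24
p_obs = C(17,12)·C(7,4)/C(24,16); sum pmf over tables with pmf ≤ p_obs
p-value (two-sided) = 0.64663
At α=0.01: p ≥ α → fail to reject H₀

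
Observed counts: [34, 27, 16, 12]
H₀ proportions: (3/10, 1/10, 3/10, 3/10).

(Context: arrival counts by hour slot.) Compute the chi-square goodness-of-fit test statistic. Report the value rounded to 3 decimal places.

n = 89; E_i = n·p_i = [26.70, 8.90, 26.70, 26.70]
χ² = (34−26.70)²/26.70 + (27−8.90)²/8.90 + (16−26.70)²/26.70 + (12−26.70)²/26.70 = 51.1873
df = 3

test statistic = 51.187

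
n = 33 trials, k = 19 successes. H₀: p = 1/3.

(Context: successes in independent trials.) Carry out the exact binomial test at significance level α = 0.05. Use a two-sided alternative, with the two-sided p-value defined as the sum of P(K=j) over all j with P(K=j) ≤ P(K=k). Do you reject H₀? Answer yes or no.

Exact binomial: n=33, k=19, p₀=1/3=0.3333
P(X=j) = C(n,j)·p₀^j·(1−p₀)^(n−j); p = Σ P(X=j) over j with P(X=j) ≤ P(X=19)
p-value (two-sided) = 0.00490
At α=0.05: p < α → reject H₀

reject H₀: yes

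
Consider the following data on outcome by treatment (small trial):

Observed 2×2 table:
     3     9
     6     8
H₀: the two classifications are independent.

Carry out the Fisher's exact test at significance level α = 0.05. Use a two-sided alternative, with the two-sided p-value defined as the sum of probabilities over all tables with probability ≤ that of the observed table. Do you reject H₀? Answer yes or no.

reject H₀: no

Margins: r₁=12, r₂=14, c₁=9, c₂=17, n=26
p_obs = C(12,3)·C(14,6)/C(26,9); sum pmf over tables with pmf ≤ p_obs
p-value (two-sided) = 0.42911
At α=0.05: p ≥ α → fail to reject H₀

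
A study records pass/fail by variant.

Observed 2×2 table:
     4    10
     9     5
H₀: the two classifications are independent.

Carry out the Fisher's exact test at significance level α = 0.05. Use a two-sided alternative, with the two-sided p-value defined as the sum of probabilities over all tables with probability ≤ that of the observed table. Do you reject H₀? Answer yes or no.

reject H₀: no

Margins: r₁=14, r₂=14, c₁=13, c₂=15, n=28
p_obs = C(14,4)·C(14,9)/C(28,13); sum pmf over tables with pmf ≤ p_obs
p-value (two-sided) = 0.12835
At α=0.05: p ≥ α → fail to reject H₀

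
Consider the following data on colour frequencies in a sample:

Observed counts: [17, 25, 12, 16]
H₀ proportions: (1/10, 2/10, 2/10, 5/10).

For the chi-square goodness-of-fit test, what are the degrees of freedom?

degrees of freedom = 3

df = k − 1 = 4 − 1 = 3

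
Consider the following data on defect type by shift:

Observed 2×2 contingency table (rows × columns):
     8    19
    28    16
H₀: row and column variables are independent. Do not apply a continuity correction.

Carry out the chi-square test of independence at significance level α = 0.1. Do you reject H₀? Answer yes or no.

Row totals [27, 44], col totals [36, 35], n=71
χ² = (8−13.69)²/13.69 + (19−13.31)²/13.31 + (28−22.31)²/22.31 + (16−21.69)²/21.69 = 7.7417
df = 1
p-value (upper-tail) = 0.00540
At α=0.1: p < α → reject H₀

reject H₀: yes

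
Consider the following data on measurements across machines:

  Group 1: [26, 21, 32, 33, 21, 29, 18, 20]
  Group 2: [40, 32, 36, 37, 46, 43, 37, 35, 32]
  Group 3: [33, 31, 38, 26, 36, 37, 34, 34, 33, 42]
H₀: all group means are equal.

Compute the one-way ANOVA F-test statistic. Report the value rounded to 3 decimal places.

Group means [25.00, 37.56, 34.40], grand mean 32.667
SSB = Σnᵢ(x̄ᵢ−x̄)² = 715.378; SSW = ΣΣ(x−x̄ᵢ)² = 580.622
MSB = 715.378/2 = 357.6889; MSW = 580.622/24 = 24.1926
F = MSB/MSW = 14.7851
df = (2, 24)

test statistic = 14.785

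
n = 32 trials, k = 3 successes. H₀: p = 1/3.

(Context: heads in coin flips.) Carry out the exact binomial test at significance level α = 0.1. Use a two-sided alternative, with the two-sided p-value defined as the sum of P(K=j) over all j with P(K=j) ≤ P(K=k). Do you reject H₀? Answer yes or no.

Exact binomial: n=32, k=3, p₀=1/3=0.3333
P(X=j) = C(n,j)·p₀^j·(1−p₀)^(n−j); p = Σ P(X=j) over j with P(X=j) ≤ P(X=3)
p-value (two-sided) = 0.00245
At α=0.1: p < α → reject H₀

reject H₀: yes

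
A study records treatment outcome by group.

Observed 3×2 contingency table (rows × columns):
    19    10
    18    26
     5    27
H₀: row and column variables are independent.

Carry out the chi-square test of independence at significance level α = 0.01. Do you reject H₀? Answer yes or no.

reject H₀: yes

Row totals [29, 44, 32], col totals [42, 63], n=105
χ² = (19−11.60)²/11.60 + (10−17.40)²/17.40 + (18−17.60)²/17.60 + (26−26.40)²/26.40 + (5−12.80)²/12.80 + (27−19.20)²/19.20 = 15.8048
df = 2
p-value (upper-tail) = 0.00037
At α=0.01: p < α → reject H₀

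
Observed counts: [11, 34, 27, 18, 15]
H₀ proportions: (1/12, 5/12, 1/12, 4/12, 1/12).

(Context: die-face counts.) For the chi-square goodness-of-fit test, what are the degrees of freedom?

df = k − 1 = 5 − 1 = 4

degrees of freedom = 4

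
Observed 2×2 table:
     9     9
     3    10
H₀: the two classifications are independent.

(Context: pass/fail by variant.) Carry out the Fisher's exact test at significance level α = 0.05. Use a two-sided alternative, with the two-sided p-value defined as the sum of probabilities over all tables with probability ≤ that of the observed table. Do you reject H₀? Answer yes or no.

Margins: r₁=18, r₂=13, c₁=12, c₂=19, n=31
p_obs = C(18,9)·C(13,3)/C(31,12); sum pmf over tables with pmf ≤ p_obs
p-value (two-sided) = 0.15815
At α=0.05: p ≥ α → fail to reject H₀

reject H₀: no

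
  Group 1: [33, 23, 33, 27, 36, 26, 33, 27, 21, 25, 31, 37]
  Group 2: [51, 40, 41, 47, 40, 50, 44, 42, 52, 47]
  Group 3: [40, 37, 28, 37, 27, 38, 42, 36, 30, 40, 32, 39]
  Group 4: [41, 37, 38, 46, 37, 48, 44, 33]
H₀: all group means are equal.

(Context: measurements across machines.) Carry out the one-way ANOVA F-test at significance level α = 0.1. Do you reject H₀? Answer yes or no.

reject H₀: yes

Group means [29.33, 45.40, 35.50, 40.50], grand mean 37.048
SSB = Σnᵢ(x̄ᵢ−x̄)² = 1535.838; SSW = ΣΣ(x−x̄ᵢ)² = 952.067
MSB = 1535.838/3 = 511.9460; MSW = 952.067/38 = 25.0544
F = MSB/MSW = 20.4334
df = (3, 38)
p-value (upper-tail) = 0.00000
At α=0.1: p < α → reject H₀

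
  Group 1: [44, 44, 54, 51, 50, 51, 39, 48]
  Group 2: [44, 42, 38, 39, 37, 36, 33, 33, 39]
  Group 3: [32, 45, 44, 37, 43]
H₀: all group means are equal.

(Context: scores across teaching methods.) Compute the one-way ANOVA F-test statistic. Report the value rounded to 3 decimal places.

test statistic = 9.969

Group means [47.62, 37.89, 40.20], grand mean 41.955
SSB = Σnᵢ(x̄ᵢ−x̄)² = 421.391; SSW = ΣΣ(x−x̄ᵢ)² = 401.564
MSB = 421.391/2 = 210.6953; MSW = 401.564/19 = 21.1349
F = MSB/MSW = 9.9691
df = (2, 19)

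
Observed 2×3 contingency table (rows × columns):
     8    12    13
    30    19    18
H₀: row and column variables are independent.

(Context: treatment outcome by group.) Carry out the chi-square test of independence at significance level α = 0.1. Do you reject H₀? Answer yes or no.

Row totals [33, 67], col totals [38, 31, 31], n=100
χ² = (8−12.54)²/12.54 + (12−10.23)²/10.23 + (13−10.23)²/10.23 + (30−25.46)²/25.46 + (19−20.77)²/20.77 + (18−20.77)²/20.77 = 4.0298
df = 2
p-value (upper-tail) = 0.13333
At α=0.1: p ≥ α → fail to reject H₀

reject H₀: no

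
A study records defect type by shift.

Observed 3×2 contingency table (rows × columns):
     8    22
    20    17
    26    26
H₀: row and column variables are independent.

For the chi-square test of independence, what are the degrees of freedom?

degrees of freedom = 2

df = (r−1)(c−1) = (3−1)·(2−1) = 2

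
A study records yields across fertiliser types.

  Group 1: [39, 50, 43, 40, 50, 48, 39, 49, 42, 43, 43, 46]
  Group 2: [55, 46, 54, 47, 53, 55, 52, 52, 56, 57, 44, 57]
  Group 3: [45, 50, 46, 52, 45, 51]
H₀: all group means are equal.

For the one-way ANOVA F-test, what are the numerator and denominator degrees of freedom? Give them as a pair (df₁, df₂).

degrees of freedom = [2, 27]

k = 3 groups, N = 30 total
df = (k−1, N−k) = (3−1, 30−3) = (2, 27)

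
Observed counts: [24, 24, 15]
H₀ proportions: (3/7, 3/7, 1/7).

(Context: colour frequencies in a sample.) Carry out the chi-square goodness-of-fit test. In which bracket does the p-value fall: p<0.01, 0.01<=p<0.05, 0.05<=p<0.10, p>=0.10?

n = 63; E_i = n·p_i = [27.00, 27.00, 9.00]
χ² = (24−27.00)²/27.00 + (24−27.00)²/27.00 + (15−9.00)²/9.00 = 4.6667
df = 2
p-value (upper-tail) = 0.09697
→ bracket: 0.05<=p<0.10

p-value bracket: 0.05<=p<0.10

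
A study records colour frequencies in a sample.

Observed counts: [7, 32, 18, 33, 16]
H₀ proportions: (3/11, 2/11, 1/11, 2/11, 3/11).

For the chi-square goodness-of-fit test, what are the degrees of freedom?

degrees of freedom = 4

df = k − 1 = 5 − 1 = 4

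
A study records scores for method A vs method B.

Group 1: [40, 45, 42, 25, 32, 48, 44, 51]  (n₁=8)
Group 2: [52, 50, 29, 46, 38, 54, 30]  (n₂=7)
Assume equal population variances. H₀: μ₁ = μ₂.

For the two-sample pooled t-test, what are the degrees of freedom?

degrees of freedom = 13

df = n₁ + n₂ − 2 = 8 + 7 − 2 = 13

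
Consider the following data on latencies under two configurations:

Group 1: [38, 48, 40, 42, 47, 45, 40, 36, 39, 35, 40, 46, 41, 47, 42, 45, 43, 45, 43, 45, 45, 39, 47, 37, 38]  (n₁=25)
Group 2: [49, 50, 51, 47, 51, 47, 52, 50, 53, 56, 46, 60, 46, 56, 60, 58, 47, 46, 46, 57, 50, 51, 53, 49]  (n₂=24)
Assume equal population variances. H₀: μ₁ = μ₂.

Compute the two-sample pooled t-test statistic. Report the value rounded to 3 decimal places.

test statistic = -7.733

x̄₁=42.120, s₁=3.800, n₁=25
x̄₂=51.292, s₂=4.486, n₂=24
s_p² = [24·3.800² + 23·4.486²]/47 = 17.2255
SE = √(s_p²·(1/25+1/24)) = 1.1861
t = (42.120−51.292)/1.1861 = -7.7329
df = 47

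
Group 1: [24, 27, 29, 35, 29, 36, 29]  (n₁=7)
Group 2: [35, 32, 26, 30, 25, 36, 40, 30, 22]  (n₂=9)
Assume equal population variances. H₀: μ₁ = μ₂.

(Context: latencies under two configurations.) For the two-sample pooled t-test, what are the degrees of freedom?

df = n₁ + n₂ − 2 = 7 + 9 − 2 = 14

degrees of freedom = 14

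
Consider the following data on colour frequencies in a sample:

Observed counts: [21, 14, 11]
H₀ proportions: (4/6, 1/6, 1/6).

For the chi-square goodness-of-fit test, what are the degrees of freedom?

degrees of freedom = 2

df = k − 1 = 3 − 1 = 2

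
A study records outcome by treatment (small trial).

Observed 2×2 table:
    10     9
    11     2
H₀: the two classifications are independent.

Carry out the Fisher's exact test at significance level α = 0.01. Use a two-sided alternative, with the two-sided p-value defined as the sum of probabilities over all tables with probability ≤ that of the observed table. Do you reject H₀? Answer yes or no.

Margins: r₁=19, r₂=13, c₁=21, c₂=11, n=32
p_obs = C(19,10)·C(13,11)/C(32,21); sum pmf over tables with pmf ≤ p_obs
p-value (two-sided) = 0.12795
At α=0.01: p ≥ α → fail to reject H₀

reject H₀: no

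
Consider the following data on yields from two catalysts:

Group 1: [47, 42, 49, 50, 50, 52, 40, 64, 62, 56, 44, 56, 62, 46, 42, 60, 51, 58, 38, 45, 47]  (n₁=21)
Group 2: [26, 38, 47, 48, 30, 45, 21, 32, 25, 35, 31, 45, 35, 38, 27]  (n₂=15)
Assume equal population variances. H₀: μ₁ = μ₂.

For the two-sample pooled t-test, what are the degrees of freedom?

df = n₁ + n₂ − 2 = 21 + 15 − 2 = 34

degrees of freedom = 34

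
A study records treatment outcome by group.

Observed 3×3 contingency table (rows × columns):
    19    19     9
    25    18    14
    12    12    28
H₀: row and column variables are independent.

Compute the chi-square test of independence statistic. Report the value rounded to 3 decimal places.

test statistic = 16.930

Row totals [47, 57, 52], col totals [56, 49, 51], n=156
χ² = (19−16.87)²/16.87 + (19−14.76)²/14.76 + (9−15.37)²/15.37 + (25−20.46)²/20.46 + (18−17.90)²/17.90 + (14−18.63)²/18.63 + (12−18.67)²/18.67 + (12−16.33)²/16.33 + (28−17.00)²/17.00 = 16.9297
df = 4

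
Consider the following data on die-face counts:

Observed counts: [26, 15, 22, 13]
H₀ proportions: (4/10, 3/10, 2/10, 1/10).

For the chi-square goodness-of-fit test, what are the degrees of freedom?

df = k − 1 = 4 − 1 = 3

degrees of freedom = 3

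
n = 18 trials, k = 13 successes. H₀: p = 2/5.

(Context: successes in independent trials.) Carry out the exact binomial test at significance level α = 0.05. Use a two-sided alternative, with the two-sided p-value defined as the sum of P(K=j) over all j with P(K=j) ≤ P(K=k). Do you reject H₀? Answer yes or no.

reject H₀: yes

Exact binomial: n=18, k=13, p₀=2/5=0.4000
P(X=j) = C(n,j)·p₀^j·(1−p₀)^(n−j); p = Σ P(X=j) over j with P(X=j) ≤ P(X=13)
p-value (two-sided) = 0.00707
At α=0.05: p < α → reject H₀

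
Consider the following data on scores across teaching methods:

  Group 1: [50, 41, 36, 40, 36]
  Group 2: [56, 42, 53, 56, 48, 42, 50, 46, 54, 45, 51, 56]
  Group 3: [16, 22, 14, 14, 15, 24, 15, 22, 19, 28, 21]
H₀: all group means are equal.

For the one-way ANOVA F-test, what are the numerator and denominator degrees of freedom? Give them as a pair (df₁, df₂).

k = 3 groups, N = 28 total
df = (k−1, N−k) = (3−1, 28−3) = (2, 25)

degrees of freedom = [2, 25]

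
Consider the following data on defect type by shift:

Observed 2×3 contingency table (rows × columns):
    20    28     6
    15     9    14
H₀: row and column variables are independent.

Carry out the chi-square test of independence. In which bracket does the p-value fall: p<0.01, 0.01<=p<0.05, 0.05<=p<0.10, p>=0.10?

p-value bracket: p<0.01

Row totals [54, 38], col totals [35, 37, 20], n=92
χ² = (20−20.54)²/20.54 + (28−21.72)²/21.72 + (6−11.74)²/11.74 + (15−14.46)²/14.46 + (9−15.28)²/15.28 + (14−8.26)²/8.26 = 11.2280
df = 2
p-value (upper-tail) = 0.00365
→ bracket: p<0.01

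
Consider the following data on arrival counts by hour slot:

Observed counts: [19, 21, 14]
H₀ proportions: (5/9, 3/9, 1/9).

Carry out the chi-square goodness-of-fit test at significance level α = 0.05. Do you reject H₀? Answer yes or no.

reject H₀: yes

n = 54; E_i = n·p_i = [30.00, 18.00, 6.00]
χ² = (19−30.00)²/30.00 + (21−18.00)²/18.00 + (14−6.00)²/6.00 = 15.2000
df = 2
p-value (upper-tail) = 0.00050
At α=0.05: p < α → reject H₀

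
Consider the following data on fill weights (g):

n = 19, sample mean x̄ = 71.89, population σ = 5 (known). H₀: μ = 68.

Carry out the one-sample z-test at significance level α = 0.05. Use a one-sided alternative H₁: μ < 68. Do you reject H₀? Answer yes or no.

SE = σ/√n = 5/√19 = 1.1471
z = (x̄−μ₀)/SE = (71.89−68)/1.1471 = 3.3912
p-value (one-sided, H₁ less) = 0.99965
At α=0.05: p ≥ α → fail to reject H₀

reject H₀: no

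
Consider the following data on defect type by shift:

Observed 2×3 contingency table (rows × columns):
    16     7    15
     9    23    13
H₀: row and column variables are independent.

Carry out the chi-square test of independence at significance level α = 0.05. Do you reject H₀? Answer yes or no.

Row totals [38, 45], col totals [25, 30, 28], n=83
χ² = (16−11.45)²/11.45 + (7−13.73)²/13.73 + (15−12.82)²/12.82 + (9−13.55)²/13.55 + (23−16.27)²/16.27 + (13−15.18)²/15.18 = 10.1178
df = 2
p-value (upper-tail) = 0.00635
At α=0.05: p < α → reject H₀

reject H₀: yes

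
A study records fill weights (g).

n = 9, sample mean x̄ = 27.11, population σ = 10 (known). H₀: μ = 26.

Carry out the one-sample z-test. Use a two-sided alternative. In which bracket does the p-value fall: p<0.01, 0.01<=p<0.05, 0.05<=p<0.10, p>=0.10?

SE = σ/√n = 10/√9 = 3.3333
z = (x̄−μ₀)/SE = (27.11−26)/3.3333 = 0.3330
p-value (two-sided) = 0.73913
→ bracket: p>=0.10

p-value bracket: p>=0.10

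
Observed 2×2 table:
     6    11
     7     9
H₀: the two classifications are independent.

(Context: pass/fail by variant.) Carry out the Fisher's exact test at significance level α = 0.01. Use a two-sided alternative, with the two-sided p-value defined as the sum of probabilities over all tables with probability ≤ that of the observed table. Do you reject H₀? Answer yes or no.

reject H₀: no

Margins: r₁=17, r₂=16, c₁=13, c₂=20, n=33
p_obs = C(17,6)·C(16,7)/C(33,13); sum pmf over tables with pmf ≤ p_obs
p-value (two-sided) = 0.72828
At α=0.01: p ≥ α → fail to reject H₀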